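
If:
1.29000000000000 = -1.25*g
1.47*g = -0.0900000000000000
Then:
No Solution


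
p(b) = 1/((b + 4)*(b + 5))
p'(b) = -1/((b + 4)*(b + 5)^2) - 1/((b + 4)^2*(b + 5))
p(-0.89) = 0.08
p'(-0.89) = -0.04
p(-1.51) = 0.12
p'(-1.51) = -0.08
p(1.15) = 0.03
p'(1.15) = -0.01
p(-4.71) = -4.86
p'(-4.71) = 9.91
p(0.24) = 0.05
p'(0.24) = -0.02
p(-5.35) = 2.12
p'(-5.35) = 7.61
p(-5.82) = 0.67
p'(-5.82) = 1.19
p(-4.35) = -4.40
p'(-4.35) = -5.80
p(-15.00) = 0.01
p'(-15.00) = 0.00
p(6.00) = 0.01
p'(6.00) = 0.00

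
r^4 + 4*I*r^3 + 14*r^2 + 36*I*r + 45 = (r - 3*I)*(r - I)*(r + 3*I)*(r + 5*I)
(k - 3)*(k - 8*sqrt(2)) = k^2 - 8*sqrt(2)*k - 3*k + 24*sqrt(2)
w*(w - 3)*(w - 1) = w^3 - 4*w^2 + 3*w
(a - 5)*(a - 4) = a^2 - 9*a + 20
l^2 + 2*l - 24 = (l - 4)*(l + 6)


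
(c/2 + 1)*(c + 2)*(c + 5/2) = c^3/2 + 13*c^2/4 + 7*c + 5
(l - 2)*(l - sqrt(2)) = l^2 - 2*l - sqrt(2)*l + 2*sqrt(2)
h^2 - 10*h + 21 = (h - 7)*(h - 3)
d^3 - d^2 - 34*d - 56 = (d - 7)*(d + 2)*(d + 4)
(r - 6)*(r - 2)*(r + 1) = r^3 - 7*r^2 + 4*r + 12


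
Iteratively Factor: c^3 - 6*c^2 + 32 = (c + 2)*(c^2 - 8*c + 16) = (c - 4)*(c + 2)*(c - 4)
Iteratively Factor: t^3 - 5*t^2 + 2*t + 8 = (t - 2)*(t^2 - 3*t - 4) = (t - 4)*(t - 2)*(t + 1)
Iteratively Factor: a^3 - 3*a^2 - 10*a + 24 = (a - 4)*(a^2 + a - 6) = (a - 4)*(a - 2)*(a + 3)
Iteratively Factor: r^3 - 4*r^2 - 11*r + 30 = (r - 5)*(r^2 + r - 6) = (r - 5)*(r + 3)*(r - 2)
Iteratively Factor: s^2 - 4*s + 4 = (s - 2)*(s - 2)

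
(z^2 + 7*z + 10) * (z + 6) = z^3 + 13*z^2 + 52*z + 60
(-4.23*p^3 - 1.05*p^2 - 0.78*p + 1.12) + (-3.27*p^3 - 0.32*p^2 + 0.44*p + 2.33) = -7.5*p^3 - 1.37*p^2 - 0.34*p + 3.45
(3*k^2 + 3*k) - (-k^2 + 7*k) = 4*k^2 - 4*k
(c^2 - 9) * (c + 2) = c^3 + 2*c^2 - 9*c - 18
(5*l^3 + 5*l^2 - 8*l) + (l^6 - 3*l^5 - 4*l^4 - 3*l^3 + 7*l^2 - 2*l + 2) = l^6 - 3*l^5 - 4*l^4 + 2*l^3 + 12*l^2 - 10*l + 2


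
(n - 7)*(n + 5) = n^2 - 2*n - 35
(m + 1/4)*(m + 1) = m^2 + 5*m/4 + 1/4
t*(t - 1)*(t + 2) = t^3 + t^2 - 2*t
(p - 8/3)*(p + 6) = p^2 + 10*p/3 - 16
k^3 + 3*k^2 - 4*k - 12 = (k - 2)*(k + 2)*(k + 3)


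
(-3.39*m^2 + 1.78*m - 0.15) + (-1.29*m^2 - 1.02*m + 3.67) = -4.68*m^2 + 0.76*m + 3.52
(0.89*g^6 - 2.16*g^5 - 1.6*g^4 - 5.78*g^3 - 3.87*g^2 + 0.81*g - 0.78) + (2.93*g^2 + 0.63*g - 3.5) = 0.89*g^6 - 2.16*g^5 - 1.6*g^4 - 5.78*g^3 - 0.94*g^2 + 1.44*g - 4.28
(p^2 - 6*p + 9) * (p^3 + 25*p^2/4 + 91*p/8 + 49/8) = p^5 + p^4/4 - 137*p^3/8 - 47*p^2/8 + 525*p/8 + 441/8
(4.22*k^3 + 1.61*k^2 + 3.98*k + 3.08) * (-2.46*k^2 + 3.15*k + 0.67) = -10.3812*k^5 + 9.3324*k^4 - 1.8919*k^3 + 6.0389*k^2 + 12.3686*k + 2.0636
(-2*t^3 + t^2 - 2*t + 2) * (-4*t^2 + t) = 8*t^5 - 6*t^4 + 9*t^3 - 10*t^2 + 2*t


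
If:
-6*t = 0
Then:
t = 0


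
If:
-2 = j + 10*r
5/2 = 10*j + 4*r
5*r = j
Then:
No Solution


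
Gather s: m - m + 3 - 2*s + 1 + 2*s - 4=0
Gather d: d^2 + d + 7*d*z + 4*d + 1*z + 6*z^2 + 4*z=d^2 + d*(7*z + 5) + 6*z^2 + 5*z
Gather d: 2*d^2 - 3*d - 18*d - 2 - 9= 2*d^2 - 21*d - 11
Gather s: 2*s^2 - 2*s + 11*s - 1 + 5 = 2*s^2 + 9*s + 4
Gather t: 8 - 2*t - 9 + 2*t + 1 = 0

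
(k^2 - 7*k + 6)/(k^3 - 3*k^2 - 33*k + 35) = (k - 6)/(k^2 - 2*k - 35)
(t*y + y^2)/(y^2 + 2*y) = (t + y)/(y + 2)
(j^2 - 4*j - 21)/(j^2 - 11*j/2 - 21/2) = 2*(j + 3)/(2*j + 3)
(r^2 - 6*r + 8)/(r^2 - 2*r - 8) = (r - 2)/(r + 2)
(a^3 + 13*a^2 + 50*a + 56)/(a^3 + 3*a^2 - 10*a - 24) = (a + 7)/(a - 3)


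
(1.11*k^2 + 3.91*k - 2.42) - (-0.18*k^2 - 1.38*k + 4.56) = 1.29*k^2 + 5.29*k - 6.98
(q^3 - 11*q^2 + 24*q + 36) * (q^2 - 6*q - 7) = q^5 - 17*q^4 + 83*q^3 - 31*q^2 - 384*q - 252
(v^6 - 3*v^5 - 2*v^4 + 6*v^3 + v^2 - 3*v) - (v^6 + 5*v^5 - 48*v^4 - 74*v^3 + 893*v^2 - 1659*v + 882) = -8*v^5 + 46*v^4 + 80*v^3 - 892*v^2 + 1656*v - 882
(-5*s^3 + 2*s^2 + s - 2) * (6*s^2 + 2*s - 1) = -30*s^5 + 2*s^4 + 15*s^3 - 12*s^2 - 5*s + 2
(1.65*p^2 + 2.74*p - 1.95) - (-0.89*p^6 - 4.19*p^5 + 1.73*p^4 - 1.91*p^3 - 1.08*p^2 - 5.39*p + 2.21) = 0.89*p^6 + 4.19*p^5 - 1.73*p^4 + 1.91*p^3 + 2.73*p^2 + 8.13*p - 4.16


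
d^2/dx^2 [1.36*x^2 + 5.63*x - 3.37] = 2.72000000000000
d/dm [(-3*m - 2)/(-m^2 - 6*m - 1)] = (3*m^2 + 18*m - 2*(m + 3)*(3*m + 2) + 3)/(m^2 + 6*m + 1)^2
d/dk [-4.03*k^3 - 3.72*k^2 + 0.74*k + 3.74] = -12.09*k^2 - 7.44*k + 0.74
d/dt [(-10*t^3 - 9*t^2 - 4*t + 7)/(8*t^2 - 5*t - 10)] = (-80*t^4 + 100*t^3 + 377*t^2 + 68*t + 75)/(64*t^4 - 80*t^3 - 135*t^2 + 100*t + 100)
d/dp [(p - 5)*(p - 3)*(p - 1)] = 3*p^2 - 18*p + 23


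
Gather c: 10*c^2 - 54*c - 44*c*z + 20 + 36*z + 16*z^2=10*c^2 + c*(-44*z - 54) + 16*z^2 + 36*z + 20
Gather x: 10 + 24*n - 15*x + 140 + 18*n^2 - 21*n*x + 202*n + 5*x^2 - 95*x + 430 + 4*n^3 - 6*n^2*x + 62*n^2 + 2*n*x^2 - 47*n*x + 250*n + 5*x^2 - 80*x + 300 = 4*n^3 + 80*n^2 + 476*n + x^2*(2*n + 10) + x*(-6*n^2 - 68*n - 190) + 880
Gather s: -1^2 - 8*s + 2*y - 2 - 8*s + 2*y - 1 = -16*s + 4*y - 4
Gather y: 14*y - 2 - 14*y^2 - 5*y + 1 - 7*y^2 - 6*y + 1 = -21*y^2 + 3*y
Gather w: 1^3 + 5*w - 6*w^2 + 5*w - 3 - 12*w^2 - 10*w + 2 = -18*w^2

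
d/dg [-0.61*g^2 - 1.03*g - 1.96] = -1.22*g - 1.03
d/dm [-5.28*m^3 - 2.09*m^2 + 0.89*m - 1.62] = -15.84*m^2 - 4.18*m + 0.89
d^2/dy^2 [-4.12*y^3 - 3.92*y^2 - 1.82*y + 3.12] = -24.72*y - 7.84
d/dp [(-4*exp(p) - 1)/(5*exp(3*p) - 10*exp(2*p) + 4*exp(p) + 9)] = (40*exp(3*p) - 25*exp(2*p) - 20*exp(p) - 32)*exp(p)/(25*exp(6*p) - 100*exp(5*p) + 140*exp(4*p) + 10*exp(3*p) - 164*exp(2*p) + 72*exp(p) + 81)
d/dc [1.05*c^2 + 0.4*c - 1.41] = 2.1*c + 0.4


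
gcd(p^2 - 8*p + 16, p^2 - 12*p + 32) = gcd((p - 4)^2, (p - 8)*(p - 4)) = p - 4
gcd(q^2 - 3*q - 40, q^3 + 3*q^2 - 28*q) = 1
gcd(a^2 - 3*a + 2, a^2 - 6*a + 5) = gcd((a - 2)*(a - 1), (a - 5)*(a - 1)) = a - 1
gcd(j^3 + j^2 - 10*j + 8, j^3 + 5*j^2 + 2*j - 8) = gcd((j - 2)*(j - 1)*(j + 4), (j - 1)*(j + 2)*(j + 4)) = j^2 + 3*j - 4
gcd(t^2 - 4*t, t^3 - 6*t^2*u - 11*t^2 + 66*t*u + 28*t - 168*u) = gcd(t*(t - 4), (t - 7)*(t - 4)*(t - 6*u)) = t - 4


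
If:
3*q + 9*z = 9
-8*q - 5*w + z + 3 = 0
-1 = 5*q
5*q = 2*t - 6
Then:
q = -1/5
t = 5/2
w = 17/15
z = 16/15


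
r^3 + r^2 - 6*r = r*(r - 2)*(r + 3)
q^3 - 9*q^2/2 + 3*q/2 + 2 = (q - 4)*(q - 1)*(q + 1/2)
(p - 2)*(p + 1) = p^2 - p - 2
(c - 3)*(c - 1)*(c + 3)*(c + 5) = c^4 + 4*c^3 - 14*c^2 - 36*c + 45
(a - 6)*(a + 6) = a^2 - 36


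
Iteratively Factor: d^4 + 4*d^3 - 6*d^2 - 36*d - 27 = (d + 1)*(d^3 + 3*d^2 - 9*d - 27) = (d + 1)*(d + 3)*(d^2 - 9) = (d - 3)*(d + 1)*(d + 3)*(d + 3)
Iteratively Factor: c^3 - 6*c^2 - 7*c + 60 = (c - 5)*(c^2 - c - 12) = (c - 5)*(c + 3)*(c - 4)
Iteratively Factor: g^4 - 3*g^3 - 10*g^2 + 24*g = (g - 4)*(g^3 + g^2 - 6*g) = g*(g - 4)*(g^2 + g - 6) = g*(g - 4)*(g - 2)*(g + 3)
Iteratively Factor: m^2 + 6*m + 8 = (m + 2)*(m + 4)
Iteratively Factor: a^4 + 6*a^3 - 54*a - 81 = (a + 3)*(a^3 + 3*a^2 - 9*a - 27) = (a + 3)^2*(a^2 - 9) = (a + 3)^3*(a - 3)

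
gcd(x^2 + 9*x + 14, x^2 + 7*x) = x + 7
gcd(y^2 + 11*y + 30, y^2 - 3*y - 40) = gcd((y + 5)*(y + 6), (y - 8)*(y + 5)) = y + 5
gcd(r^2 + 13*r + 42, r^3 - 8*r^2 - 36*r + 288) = r + 6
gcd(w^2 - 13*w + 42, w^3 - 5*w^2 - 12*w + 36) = w - 6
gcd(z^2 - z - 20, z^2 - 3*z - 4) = 1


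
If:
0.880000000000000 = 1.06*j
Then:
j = 0.83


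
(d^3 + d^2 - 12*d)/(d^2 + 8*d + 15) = d*(d^2 + d - 12)/(d^2 + 8*d + 15)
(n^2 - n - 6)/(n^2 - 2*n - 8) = (n - 3)/(n - 4)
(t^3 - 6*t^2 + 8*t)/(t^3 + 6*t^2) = (t^2 - 6*t + 8)/(t*(t + 6))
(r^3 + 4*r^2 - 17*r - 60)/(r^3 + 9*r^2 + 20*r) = (r^2 - r - 12)/(r*(r + 4))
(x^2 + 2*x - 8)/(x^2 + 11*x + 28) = (x - 2)/(x + 7)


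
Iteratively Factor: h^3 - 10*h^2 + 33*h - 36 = (h - 3)*(h^2 - 7*h + 12) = (h - 4)*(h - 3)*(h - 3)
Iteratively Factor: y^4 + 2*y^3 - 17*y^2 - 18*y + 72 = (y + 3)*(y^3 - y^2 - 14*y + 24) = (y - 3)*(y + 3)*(y^2 + 2*y - 8) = (y - 3)*(y + 3)*(y + 4)*(y - 2)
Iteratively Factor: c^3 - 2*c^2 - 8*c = (c + 2)*(c^2 - 4*c) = c*(c + 2)*(c - 4)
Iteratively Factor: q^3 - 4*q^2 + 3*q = (q)*(q^2 - 4*q + 3) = q*(q - 1)*(q - 3)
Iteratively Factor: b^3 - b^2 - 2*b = (b + 1)*(b^2 - 2*b) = (b - 2)*(b + 1)*(b)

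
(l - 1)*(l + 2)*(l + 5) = l^3 + 6*l^2 + 3*l - 10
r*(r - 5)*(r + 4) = r^3 - r^2 - 20*r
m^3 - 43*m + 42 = (m - 6)*(m - 1)*(m + 7)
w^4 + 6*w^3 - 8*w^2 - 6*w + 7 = (w - 1)^2*(w + 1)*(w + 7)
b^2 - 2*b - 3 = (b - 3)*(b + 1)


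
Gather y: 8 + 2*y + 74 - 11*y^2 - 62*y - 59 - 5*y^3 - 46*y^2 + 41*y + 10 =-5*y^3 - 57*y^2 - 19*y + 33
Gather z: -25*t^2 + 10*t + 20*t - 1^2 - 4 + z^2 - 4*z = -25*t^2 + 30*t + z^2 - 4*z - 5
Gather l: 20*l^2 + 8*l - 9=20*l^2 + 8*l - 9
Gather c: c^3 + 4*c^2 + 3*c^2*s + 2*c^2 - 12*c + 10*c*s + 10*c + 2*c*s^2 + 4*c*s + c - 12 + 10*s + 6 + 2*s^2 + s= c^3 + c^2*(3*s + 6) + c*(2*s^2 + 14*s - 1) + 2*s^2 + 11*s - 6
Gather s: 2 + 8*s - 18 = 8*s - 16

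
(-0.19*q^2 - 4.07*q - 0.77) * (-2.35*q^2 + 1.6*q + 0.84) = 0.4465*q^4 + 9.2605*q^3 - 4.8621*q^2 - 4.6508*q - 0.6468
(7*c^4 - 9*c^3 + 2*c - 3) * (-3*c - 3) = -21*c^5 + 6*c^4 + 27*c^3 - 6*c^2 + 3*c + 9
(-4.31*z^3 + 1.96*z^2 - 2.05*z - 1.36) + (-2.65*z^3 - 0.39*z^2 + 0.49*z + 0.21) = -6.96*z^3 + 1.57*z^2 - 1.56*z - 1.15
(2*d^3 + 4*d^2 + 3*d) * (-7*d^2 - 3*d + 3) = -14*d^5 - 34*d^4 - 27*d^3 + 3*d^2 + 9*d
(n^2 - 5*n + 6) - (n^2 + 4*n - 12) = 18 - 9*n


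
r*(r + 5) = r^2 + 5*r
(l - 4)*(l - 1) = l^2 - 5*l + 4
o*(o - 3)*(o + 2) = o^3 - o^2 - 6*o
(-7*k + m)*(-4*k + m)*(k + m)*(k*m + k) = 28*k^4*m + 28*k^4 + 17*k^3*m^2 + 17*k^3*m - 10*k^2*m^3 - 10*k^2*m^2 + k*m^4 + k*m^3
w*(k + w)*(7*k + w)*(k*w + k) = 7*k^3*w^2 + 7*k^3*w + 8*k^2*w^3 + 8*k^2*w^2 + k*w^4 + k*w^3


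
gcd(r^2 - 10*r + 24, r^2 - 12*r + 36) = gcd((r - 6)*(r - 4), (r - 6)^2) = r - 6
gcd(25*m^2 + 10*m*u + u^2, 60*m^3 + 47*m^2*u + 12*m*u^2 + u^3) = 5*m + u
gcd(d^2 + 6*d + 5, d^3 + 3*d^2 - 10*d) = d + 5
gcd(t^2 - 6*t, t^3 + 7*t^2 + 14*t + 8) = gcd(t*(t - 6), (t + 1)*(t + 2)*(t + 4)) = 1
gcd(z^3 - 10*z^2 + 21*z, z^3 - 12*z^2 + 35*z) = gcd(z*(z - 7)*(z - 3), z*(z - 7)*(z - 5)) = z^2 - 7*z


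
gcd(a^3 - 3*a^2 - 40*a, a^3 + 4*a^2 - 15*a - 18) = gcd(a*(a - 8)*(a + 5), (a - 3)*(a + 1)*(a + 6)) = 1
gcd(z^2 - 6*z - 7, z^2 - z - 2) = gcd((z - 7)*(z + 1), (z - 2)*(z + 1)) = z + 1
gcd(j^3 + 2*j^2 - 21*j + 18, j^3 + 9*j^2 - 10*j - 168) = j + 6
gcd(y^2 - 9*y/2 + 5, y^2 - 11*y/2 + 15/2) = y - 5/2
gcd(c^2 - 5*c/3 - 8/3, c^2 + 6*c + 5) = c + 1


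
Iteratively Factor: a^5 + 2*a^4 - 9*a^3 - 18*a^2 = (a)*(a^4 + 2*a^3 - 9*a^2 - 18*a) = a*(a + 2)*(a^3 - 9*a) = a^2*(a + 2)*(a^2 - 9) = a^2*(a - 3)*(a + 2)*(a + 3)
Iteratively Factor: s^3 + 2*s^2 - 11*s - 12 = (s + 4)*(s^2 - 2*s - 3) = (s - 3)*(s + 4)*(s + 1)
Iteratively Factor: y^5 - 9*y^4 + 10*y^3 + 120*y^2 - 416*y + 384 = (y - 4)*(y^4 - 5*y^3 - 10*y^2 + 80*y - 96) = (y - 4)*(y - 2)*(y^3 - 3*y^2 - 16*y + 48) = (y - 4)*(y - 2)*(y + 4)*(y^2 - 7*y + 12) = (y - 4)^2*(y - 2)*(y + 4)*(y - 3)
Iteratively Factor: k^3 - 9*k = (k)*(k^2 - 9) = k*(k + 3)*(k - 3)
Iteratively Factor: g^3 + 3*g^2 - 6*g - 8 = (g + 1)*(g^2 + 2*g - 8) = (g + 1)*(g + 4)*(g - 2)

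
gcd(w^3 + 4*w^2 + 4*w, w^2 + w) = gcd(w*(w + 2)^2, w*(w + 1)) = w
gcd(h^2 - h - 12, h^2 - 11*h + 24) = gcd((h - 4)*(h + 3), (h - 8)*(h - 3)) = 1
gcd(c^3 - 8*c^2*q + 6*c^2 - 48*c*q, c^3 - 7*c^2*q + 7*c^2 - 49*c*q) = c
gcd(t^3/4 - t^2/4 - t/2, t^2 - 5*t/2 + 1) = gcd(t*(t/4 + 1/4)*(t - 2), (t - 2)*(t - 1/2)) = t - 2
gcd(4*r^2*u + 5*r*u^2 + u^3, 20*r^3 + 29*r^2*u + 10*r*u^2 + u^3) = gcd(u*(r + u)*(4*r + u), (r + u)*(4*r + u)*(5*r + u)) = 4*r^2 + 5*r*u + u^2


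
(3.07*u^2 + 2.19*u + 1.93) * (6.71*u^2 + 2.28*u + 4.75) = 20.5997*u^4 + 21.6945*u^3 + 32.526*u^2 + 14.8029*u + 9.1675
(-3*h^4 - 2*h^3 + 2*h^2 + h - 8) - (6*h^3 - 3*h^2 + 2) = -3*h^4 - 8*h^3 + 5*h^2 + h - 10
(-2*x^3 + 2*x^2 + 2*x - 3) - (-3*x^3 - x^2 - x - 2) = x^3 + 3*x^2 + 3*x - 1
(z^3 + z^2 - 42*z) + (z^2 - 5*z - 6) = z^3 + 2*z^2 - 47*z - 6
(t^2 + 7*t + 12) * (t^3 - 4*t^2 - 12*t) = t^5 + 3*t^4 - 28*t^3 - 132*t^2 - 144*t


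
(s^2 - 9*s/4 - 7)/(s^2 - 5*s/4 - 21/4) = (s - 4)/(s - 3)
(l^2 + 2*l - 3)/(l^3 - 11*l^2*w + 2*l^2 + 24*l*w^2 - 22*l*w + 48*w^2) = (l^2 + 2*l - 3)/(l^3 - 11*l^2*w + 2*l^2 + 24*l*w^2 - 22*l*w + 48*w^2)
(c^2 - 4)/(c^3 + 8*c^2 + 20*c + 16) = (c - 2)/(c^2 + 6*c + 8)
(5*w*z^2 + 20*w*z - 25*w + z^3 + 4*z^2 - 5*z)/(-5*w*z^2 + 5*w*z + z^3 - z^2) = (5*w*z + 25*w + z^2 + 5*z)/(z*(-5*w + z))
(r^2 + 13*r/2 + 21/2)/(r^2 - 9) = (r + 7/2)/(r - 3)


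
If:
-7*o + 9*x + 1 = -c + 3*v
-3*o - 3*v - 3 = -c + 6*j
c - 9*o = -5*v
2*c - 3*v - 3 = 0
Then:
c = 243*x/118 + 213/118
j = -99*x/118 - 27/59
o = 117*x/118 + 37/118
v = 81*x/59 + 12/59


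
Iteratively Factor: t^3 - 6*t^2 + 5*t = (t - 5)*(t^2 - t) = (t - 5)*(t - 1)*(t)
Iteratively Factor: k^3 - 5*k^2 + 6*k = (k - 3)*(k^2 - 2*k) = k*(k - 3)*(k - 2)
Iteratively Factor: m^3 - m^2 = (m)*(m^2 - m) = m*(m - 1)*(m)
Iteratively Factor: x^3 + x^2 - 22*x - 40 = (x + 2)*(x^2 - x - 20) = (x + 2)*(x + 4)*(x - 5)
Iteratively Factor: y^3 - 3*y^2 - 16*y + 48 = (y - 4)*(y^2 + y - 12) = (y - 4)*(y + 4)*(y - 3)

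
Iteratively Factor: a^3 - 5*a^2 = (a - 5)*(a^2) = a*(a - 5)*(a)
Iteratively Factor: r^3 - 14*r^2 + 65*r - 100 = (r - 5)*(r^2 - 9*r + 20) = (r - 5)^2*(r - 4)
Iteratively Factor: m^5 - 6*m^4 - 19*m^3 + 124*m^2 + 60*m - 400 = (m + 2)*(m^4 - 8*m^3 - 3*m^2 + 130*m - 200) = (m - 2)*(m + 2)*(m^3 - 6*m^2 - 15*m + 100) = (m - 5)*(m - 2)*(m + 2)*(m^2 - m - 20) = (m - 5)*(m - 2)*(m + 2)*(m + 4)*(m - 5)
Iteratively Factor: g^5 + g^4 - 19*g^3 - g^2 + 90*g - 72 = (g - 2)*(g^4 + 3*g^3 - 13*g^2 - 27*g + 36) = (g - 2)*(g + 4)*(g^3 - g^2 - 9*g + 9) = (g - 3)*(g - 2)*(g + 4)*(g^2 + 2*g - 3) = (g - 3)*(g - 2)*(g - 1)*(g + 4)*(g + 3)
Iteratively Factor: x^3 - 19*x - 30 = (x - 5)*(x^2 + 5*x + 6) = (x - 5)*(x + 2)*(x + 3)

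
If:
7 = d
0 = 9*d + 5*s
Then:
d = 7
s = -63/5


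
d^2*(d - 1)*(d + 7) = d^4 + 6*d^3 - 7*d^2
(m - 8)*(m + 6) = m^2 - 2*m - 48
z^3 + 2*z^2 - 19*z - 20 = (z - 4)*(z + 1)*(z + 5)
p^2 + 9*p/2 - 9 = (p - 3/2)*(p + 6)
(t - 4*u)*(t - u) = t^2 - 5*t*u + 4*u^2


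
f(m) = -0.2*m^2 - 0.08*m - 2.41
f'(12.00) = -4.88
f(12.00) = -32.17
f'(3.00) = -1.28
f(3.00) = -4.45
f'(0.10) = -0.12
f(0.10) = -2.42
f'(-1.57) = 0.55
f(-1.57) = -2.78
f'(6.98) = -2.87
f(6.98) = -12.71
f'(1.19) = -0.56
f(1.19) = -2.79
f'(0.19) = -0.16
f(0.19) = -2.43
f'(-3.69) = 1.40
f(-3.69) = -4.84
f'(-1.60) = 0.56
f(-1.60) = -2.79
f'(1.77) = -0.79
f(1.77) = -3.18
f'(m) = -0.4*m - 0.08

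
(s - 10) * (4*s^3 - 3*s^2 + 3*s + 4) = 4*s^4 - 43*s^3 + 33*s^2 - 26*s - 40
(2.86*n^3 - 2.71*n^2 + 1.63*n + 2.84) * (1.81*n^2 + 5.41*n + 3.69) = 5.1766*n^5 + 10.5675*n^4 - 1.1574*n^3 + 3.9588*n^2 + 21.3791*n + 10.4796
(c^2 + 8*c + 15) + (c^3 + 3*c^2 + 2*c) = c^3 + 4*c^2 + 10*c + 15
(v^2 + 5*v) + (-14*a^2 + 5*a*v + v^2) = -14*a^2 + 5*a*v + 2*v^2 + 5*v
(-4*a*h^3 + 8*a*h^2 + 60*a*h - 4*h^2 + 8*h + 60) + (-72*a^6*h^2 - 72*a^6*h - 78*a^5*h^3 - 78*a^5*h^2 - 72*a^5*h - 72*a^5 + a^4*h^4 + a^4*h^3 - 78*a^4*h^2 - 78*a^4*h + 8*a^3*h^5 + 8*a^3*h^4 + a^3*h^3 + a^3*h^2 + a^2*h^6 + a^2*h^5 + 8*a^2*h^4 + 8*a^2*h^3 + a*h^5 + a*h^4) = -72*a^6*h^2 - 72*a^6*h - 78*a^5*h^3 - 78*a^5*h^2 - 72*a^5*h - 72*a^5 + a^4*h^4 + a^4*h^3 - 78*a^4*h^2 - 78*a^4*h + 8*a^3*h^5 + 8*a^3*h^4 + a^3*h^3 + a^3*h^2 + a^2*h^6 + a^2*h^5 + 8*a^2*h^4 + 8*a^2*h^3 + a*h^5 + a*h^4 - 4*a*h^3 + 8*a*h^2 + 60*a*h - 4*h^2 + 8*h + 60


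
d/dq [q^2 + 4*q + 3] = 2*q + 4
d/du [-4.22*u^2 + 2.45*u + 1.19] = 2.45 - 8.44*u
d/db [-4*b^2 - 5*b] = -8*b - 5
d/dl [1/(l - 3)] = -1/(l - 3)^2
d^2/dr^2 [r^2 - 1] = 2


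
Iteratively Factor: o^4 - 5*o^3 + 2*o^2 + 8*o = (o - 4)*(o^3 - o^2 - 2*o) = o*(o - 4)*(o^2 - o - 2) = o*(o - 4)*(o - 2)*(o + 1)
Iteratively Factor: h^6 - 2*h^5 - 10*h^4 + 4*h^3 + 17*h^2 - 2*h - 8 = (h + 1)*(h^5 - 3*h^4 - 7*h^3 + 11*h^2 + 6*h - 8) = (h + 1)^2*(h^4 - 4*h^3 - 3*h^2 + 14*h - 8) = (h - 1)*(h + 1)^2*(h^3 - 3*h^2 - 6*h + 8) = (h - 4)*(h - 1)*(h + 1)^2*(h^2 + h - 2) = (h - 4)*(h - 1)^2*(h + 1)^2*(h + 2)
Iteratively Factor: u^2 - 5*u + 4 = (u - 4)*(u - 1)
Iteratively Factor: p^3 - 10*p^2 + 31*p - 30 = (p - 3)*(p^2 - 7*p + 10) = (p - 5)*(p - 3)*(p - 2)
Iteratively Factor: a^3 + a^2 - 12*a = (a)*(a^2 + a - 12) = a*(a + 4)*(a - 3)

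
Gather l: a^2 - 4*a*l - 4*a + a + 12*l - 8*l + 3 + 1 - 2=a^2 - 3*a + l*(4 - 4*a) + 2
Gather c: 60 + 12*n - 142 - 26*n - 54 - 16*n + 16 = -30*n - 120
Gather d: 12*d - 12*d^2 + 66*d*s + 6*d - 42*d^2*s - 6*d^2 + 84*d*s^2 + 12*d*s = d^2*(-42*s - 18) + d*(84*s^2 + 78*s + 18)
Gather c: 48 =48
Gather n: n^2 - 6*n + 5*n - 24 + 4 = n^2 - n - 20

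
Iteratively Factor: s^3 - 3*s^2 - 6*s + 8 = (s - 4)*(s^2 + s - 2) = (s - 4)*(s + 2)*(s - 1)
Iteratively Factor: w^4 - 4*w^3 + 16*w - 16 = (w + 2)*(w^3 - 6*w^2 + 12*w - 8) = (w - 2)*(w + 2)*(w^2 - 4*w + 4) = (w - 2)^2*(w + 2)*(w - 2)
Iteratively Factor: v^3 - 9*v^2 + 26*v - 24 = (v - 4)*(v^2 - 5*v + 6) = (v - 4)*(v - 3)*(v - 2)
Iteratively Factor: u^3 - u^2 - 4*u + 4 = (u - 2)*(u^2 + u - 2) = (u - 2)*(u + 2)*(u - 1)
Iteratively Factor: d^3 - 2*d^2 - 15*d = (d + 3)*(d^2 - 5*d) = d*(d + 3)*(d - 5)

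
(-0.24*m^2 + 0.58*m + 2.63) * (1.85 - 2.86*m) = 0.6864*m^3 - 2.1028*m^2 - 6.4488*m + 4.8655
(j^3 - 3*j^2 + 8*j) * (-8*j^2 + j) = -8*j^5 + 25*j^4 - 67*j^3 + 8*j^2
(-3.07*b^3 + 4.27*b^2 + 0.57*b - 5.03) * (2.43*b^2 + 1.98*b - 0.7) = -7.4601*b^5 + 4.2975*b^4 + 11.9887*b^3 - 14.0833*b^2 - 10.3584*b + 3.521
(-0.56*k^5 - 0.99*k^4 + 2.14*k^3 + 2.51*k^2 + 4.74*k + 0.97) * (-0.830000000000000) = 0.4648*k^5 + 0.8217*k^4 - 1.7762*k^3 - 2.0833*k^2 - 3.9342*k - 0.8051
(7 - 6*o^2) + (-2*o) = -6*o^2 - 2*o + 7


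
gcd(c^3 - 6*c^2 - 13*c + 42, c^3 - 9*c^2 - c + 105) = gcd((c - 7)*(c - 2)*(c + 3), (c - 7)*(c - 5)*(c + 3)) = c^2 - 4*c - 21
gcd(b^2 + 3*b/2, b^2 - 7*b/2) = b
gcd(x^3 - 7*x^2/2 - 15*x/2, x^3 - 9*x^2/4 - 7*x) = x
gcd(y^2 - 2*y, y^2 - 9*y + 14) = y - 2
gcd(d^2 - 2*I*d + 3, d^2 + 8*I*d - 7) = d + I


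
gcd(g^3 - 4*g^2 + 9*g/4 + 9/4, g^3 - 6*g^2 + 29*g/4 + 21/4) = g^2 - 5*g/2 - 3/2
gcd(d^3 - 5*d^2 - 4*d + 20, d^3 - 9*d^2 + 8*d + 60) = d^2 - 3*d - 10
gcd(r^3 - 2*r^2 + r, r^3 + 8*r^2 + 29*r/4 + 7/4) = 1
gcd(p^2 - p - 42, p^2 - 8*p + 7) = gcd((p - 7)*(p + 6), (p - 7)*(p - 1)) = p - 7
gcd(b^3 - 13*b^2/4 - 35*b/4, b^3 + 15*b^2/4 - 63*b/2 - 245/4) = b^2 - 13*b/4 - 35/4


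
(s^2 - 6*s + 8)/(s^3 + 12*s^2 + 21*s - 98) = (s - 4)/(s^2 + 14*s + 49)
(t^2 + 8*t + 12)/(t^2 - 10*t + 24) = (t^2 + 8*t + 12)/(t^2 - 10*t + 24)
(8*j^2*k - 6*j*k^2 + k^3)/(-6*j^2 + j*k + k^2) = k*(-4*j + k)/(3*j + k)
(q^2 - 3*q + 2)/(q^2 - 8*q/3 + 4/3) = 3*(q - 1)/(3*q - 2)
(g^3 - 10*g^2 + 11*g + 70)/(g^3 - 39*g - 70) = (g - 5)/(g + 5)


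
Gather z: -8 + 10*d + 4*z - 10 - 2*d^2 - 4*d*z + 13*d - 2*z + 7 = -2*d^2 + 23*d + z*(2 - 4*d) - 11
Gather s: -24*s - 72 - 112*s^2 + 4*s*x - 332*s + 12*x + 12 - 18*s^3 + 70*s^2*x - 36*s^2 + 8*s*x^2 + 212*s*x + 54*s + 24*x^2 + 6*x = -18*s^3 + s^2*(70*x - 148) + s*(8*x^2 + 216*x - 302) + 24*x^2 + 18*x - 60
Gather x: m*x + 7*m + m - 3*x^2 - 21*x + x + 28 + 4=8*m - 3*x^2 + x*(m - 20) + 32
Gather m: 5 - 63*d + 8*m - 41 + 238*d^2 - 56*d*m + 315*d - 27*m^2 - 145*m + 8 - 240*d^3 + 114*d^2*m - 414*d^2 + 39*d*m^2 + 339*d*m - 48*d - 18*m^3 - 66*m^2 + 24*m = -240*d^3 - 176*d^2 + 204*d - 18*m^3 + m^2*(39*d - 93) + m*(114*d^2 + 283*d - 113) - 28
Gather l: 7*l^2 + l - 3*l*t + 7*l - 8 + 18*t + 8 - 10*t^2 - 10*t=7*l^2 + l*(8 - 3*t) - 10*t^2 + 8*t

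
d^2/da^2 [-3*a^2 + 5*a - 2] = -6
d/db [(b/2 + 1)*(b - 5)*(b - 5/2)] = 3*b^2/2 - 11*b/2 - 5/4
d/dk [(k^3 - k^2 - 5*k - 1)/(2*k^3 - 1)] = (2*k^4 + 20*k^3 + 3*k^2 + 2*k + 5)/(4*k^6 - 4*k^3 + 1)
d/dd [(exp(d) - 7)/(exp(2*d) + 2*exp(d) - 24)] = (-2*(exp(d) - 7)*(exp(d) + 1) + exp(2*d) + 2*exp(d) - 24)*exp(d)/(exp(2*d) + 2*exp(d) - 24)^2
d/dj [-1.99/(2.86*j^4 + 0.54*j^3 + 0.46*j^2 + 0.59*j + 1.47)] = (22.7656*j^3 + 3.2238*j^2 + 1.8308*j + 1.1741)/(2.86*j^4 + 0.54*j^3 + 0.46*j^2 + 0.59*j + 1.47)^2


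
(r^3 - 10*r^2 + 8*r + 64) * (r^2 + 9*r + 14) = r^5 - r^4 - 68*r^3 - 4*r^2 + 688*r + 896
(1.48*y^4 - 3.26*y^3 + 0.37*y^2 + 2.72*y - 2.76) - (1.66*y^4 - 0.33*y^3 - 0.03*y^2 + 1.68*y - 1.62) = -0.18*y^4 - 2.93*y^3 + 0.4*y^2 + 1.04*y - 1.14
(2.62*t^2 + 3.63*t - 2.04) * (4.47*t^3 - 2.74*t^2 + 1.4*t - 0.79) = 11.7114*t^5 + 9.0473*t^4 - 15.397*t^3 + 8.6018*t^2 - 5.7237*t + 1.6116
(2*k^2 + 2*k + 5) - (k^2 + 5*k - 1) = k^2 - 3*k + 6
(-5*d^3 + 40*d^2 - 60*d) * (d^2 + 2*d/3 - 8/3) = -5*d^5 + 110*d^4/3 - 20*d^3 - 440*d^2/3 + 160*d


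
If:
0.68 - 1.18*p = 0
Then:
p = 0.58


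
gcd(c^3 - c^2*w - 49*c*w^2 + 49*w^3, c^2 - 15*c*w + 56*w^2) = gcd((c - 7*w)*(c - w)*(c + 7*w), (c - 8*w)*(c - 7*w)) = -c + 7*w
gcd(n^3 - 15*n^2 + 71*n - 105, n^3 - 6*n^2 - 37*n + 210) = n^2 - 12*n + 35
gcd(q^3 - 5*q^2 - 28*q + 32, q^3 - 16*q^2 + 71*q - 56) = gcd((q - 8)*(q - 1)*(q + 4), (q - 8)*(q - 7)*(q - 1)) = q^2 - 9*q + 8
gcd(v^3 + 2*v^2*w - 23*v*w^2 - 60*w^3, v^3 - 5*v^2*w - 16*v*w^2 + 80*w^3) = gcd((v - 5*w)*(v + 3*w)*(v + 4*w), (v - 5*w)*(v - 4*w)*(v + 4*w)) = v^2 - v*w - 20*w^2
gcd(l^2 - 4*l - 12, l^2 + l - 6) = 1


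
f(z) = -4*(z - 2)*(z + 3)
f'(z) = -8*z - 4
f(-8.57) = -235.50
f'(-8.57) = 64.56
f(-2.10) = 14.76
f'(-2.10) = 12.80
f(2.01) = -0.20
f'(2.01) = -20.08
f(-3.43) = -9.34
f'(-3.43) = 23.44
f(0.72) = 19.05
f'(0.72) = -9.76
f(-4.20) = -29.76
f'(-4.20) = 29.60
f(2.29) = -6.14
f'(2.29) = -22.32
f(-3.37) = -7.95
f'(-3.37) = 22.96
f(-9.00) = -264.00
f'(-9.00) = 68.00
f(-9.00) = -264.00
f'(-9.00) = 68.00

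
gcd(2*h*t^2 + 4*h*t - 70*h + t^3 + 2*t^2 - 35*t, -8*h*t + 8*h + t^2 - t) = 1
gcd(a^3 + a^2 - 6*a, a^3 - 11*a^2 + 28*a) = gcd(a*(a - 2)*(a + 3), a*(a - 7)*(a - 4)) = a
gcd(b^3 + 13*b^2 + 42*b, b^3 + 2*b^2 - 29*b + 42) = b + 7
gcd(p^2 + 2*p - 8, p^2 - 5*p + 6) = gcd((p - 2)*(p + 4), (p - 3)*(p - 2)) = p - 2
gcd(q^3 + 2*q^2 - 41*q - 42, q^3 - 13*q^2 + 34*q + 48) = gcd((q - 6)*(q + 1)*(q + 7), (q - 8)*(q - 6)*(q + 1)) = q^2 - 5*q - 6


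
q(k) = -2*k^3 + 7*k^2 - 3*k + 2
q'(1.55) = 4.28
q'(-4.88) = -214.21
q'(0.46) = 2.17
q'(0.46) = 2.17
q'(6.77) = -183.22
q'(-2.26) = -65.29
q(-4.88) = 415.77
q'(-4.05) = -158.12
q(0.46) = 1.91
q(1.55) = 6.72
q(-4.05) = 261.83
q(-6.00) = 704.00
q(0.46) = 1.91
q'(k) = -6*k^2 + 14*k - 3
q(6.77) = -318.06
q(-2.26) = 67.62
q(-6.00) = 704.00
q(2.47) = 7.16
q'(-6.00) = -303.00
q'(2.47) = -5.03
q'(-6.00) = -303.00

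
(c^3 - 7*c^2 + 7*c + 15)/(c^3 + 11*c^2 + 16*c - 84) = (c^3 - 7*c^2 + 7*c + 15)/(c^3 + 11*c^2 + 16*c - 84)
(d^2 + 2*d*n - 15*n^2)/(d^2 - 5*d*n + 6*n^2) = (d + 5*n)/(d - 2*n)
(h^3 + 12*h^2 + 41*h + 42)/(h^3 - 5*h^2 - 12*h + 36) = (h^2 + 9*h + 14)/(h^2 - 8*h + 12)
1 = 1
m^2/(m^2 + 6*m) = m/(m + 6)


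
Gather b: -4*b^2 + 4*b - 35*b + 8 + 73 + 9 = -4*b^2 - 31*b + 90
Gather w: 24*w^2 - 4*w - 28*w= 24*w^2 - 32*w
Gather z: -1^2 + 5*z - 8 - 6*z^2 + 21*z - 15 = -6*z^2 + 26*z - 24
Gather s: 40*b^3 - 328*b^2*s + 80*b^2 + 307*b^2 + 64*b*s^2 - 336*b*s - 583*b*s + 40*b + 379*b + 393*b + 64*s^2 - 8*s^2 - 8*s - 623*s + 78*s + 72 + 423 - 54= 40*b^3 + 387*b^2 + 812*b + s^2*(64*b + 56) + s*(-328*b^2 - 919*b - 553) + 441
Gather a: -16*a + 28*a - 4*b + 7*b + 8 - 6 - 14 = 12*a + 3*b - 12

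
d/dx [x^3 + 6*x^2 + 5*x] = 3*x^2 + 12*x + 5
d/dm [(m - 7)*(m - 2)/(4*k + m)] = ((4*k + m)*(2*m - 9) - (m - 7)*(m - 2))/(4*k + m)^2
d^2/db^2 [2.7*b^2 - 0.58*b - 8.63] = 5.40000000000000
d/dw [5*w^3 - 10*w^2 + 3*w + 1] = 15*w^2 - 20*w + 3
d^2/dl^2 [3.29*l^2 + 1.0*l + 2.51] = 6.58000000000000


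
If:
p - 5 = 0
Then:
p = 5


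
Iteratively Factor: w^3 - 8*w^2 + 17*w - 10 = (w - 5)*(w^2 - 3*w + 2) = (w - 5)*(w - 1)*(w - 2)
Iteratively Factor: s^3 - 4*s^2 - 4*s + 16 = (s - 4)*(s^2 - 4) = (s - 4)*(s + 2)*(s - 2)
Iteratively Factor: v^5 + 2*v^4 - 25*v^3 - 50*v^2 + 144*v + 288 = (v + 4)*(v^4 - 2*v^3 - 17*v^2 + 18*v + 72) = (v + 2)*(v + 4)*(v^3 - 4*v^2 - 9*v + 36) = (v - 4)*(v + 2)*(v + 4)*(v^2 - 9) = (v - 4)*(v - 3)*(v + 2)*(v + 4)*(v + 3)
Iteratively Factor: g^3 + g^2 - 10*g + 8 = (g + 4)*(g^2 - 3*g + 2) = (g - 1)*(g + 4)*(g - 2)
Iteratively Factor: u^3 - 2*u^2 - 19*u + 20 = (u - 1)*(u^2 - u - 20) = (u - 1)*(u + 4)*(u - 5)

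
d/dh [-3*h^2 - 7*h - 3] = -6*h - 7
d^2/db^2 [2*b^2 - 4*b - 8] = 4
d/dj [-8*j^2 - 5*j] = -16*j - 5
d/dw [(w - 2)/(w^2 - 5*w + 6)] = -1/(w^2 - 6*w + 9)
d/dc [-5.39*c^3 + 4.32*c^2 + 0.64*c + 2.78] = -16.17*c^2 + 8.64*c + 0.64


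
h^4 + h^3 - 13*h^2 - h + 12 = (h - 3)*(h - 1)*(h + 1)*(h + 4)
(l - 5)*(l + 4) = l^2 - l - 20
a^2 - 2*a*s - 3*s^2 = (a - 3*s)*(a + s)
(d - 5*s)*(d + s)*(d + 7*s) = d^3 + 3*d^2*s - 33*d*s^2 - 35*s^3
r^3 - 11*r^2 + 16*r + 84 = (r - 7)*(r - 6)*(r + 2)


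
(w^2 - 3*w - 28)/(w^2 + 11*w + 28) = (w - 7)/(w + 7)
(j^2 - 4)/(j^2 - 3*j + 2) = (j + 2)/(j - 1)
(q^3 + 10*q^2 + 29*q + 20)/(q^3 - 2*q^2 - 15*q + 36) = (q^2 + 6*q + 5)/(q^2 - 6*q + 9)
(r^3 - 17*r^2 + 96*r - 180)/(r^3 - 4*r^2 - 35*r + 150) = (r^2 - 12*r + 36)/(r^2 + r - 30)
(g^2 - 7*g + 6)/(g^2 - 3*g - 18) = (g - 1)/(g + 3)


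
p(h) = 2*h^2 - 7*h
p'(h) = 4*h - 7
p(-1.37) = 13.34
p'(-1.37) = -12.48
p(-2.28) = 26.36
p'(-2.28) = -16.12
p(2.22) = -5.68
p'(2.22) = 1.88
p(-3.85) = 56.60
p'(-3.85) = -22.40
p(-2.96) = 38.24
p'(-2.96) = -18.84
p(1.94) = -6.05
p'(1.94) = 0.76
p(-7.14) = 151.94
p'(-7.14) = -35.56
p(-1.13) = 10.46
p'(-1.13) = -11.52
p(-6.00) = 114.00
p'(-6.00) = -31.00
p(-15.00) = 555.00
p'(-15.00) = -67.00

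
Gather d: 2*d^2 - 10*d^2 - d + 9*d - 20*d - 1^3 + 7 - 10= -8*d^2 - 12*d - 4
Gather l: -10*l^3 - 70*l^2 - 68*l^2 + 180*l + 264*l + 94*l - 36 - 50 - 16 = -10*l^3 - 138*l^2 + 538*l - 102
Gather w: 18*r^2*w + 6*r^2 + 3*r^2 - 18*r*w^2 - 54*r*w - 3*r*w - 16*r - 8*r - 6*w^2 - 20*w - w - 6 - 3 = 9*r^2 - 24*r + w^2*(-18*r - 6) + w*(18*r^2 - 57*r - 21) - 9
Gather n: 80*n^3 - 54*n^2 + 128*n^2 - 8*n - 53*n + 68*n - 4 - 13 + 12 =80*n^3 + 74*n^2 + 7*n - 5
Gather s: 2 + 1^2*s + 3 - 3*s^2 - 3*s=-3*s^2 - 2*s + 5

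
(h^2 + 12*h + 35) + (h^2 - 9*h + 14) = 2*h^2 + 3*h + 49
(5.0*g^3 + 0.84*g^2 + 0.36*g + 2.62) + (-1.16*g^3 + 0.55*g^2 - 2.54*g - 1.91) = 3.84*g^3 + 1.39*g^2 - 2.18*g + 0.71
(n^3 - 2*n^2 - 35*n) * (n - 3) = n^4 - 5*n^3 - 29*n^2 + 105*n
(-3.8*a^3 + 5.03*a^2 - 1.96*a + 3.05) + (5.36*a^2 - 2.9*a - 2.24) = -3.8*a^3 + 10.39*a^2 - 4.86*a + 0.81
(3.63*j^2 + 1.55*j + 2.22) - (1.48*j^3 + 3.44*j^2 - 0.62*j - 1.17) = -1.48*j^3 + 0.19*j^2 + 2.17*j + 3.39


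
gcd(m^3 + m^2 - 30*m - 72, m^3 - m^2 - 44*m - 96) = m^2 + 7*m + 12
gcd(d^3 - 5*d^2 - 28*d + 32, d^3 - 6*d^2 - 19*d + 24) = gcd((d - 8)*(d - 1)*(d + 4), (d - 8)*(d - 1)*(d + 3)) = d^2 - 9*d + 8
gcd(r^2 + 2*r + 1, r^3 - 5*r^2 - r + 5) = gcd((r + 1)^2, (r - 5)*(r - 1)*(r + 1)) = r + 1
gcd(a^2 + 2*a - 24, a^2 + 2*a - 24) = a^2 + 2*a - 24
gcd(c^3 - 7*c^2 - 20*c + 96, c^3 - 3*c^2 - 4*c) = 1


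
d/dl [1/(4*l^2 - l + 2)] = (1 - 8*l)/(4*l^2 - l + 2)^2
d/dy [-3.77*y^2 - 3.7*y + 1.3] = -7.54*y - 3.7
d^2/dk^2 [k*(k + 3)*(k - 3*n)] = 6*k - 6*n + 6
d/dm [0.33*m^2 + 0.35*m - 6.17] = 0.66*m + 0.35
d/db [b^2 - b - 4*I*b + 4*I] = 2*b - 1 - 4*I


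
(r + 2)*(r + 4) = r^2 + 6*r + 8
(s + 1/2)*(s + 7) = s^2 + 15*s/2 + 7/2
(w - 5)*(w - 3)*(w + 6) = w^3 - 2*w^2 - 33*w + 90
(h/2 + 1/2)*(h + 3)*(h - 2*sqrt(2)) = h^3/2 - sqrt(2)*h^2 + 2*h^2 - 4*sqrt(2)*h + 3*h/2 - 3*sqrt(2)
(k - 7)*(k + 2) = k^2 - 5*k - 14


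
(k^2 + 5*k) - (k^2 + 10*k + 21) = -5*k - 21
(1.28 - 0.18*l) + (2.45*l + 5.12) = 2.27*l + 6.4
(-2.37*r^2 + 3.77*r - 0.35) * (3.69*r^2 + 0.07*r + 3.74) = -8.7453*r^4 + 13.7454*r^3 - 9.8914*r^2 + 14.0753*r - 1.309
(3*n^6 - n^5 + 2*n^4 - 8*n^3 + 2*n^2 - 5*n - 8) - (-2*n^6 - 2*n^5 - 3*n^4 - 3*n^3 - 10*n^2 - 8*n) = 5*n^6 + n^5 + 5*n^4 - 5*n^3 + 12*n^2 + 3*n - 8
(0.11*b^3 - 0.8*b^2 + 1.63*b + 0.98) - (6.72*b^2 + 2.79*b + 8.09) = 0.11*b^3 - 7.52*b^2 - 1.16*b - 7.11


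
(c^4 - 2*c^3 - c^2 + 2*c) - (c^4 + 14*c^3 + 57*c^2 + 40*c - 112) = -16*c^3 - 58*c^2 - 38*c + 112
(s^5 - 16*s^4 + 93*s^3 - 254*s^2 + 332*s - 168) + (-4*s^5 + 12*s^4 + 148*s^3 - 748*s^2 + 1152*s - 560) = -3*s^5 - 4*s^4 + 241*s^3 - 1002*s^2 + 1484*s - 728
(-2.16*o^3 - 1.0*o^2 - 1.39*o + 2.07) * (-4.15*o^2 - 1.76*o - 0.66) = 8.964*o^5 + 7.9516*o^4 + 8.9541*o^3 - 5.4841*o^2 - 2.7258*o - 1.3662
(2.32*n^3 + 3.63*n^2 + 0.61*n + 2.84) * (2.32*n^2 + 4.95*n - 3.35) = 5.3824*n^5 + 19.9056*n^4 + 11.6117*n^3 - 2.5522*n^2 + 12.0145*n - 9.514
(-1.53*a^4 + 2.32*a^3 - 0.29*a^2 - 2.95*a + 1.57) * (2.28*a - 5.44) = -3.4884*a^5 + 13.6128*a^4 - 13.282*a^3 - 5.1484*a^2 + 19.6276*a - 8.5408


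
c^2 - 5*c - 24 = (c - 8)*(c + 3)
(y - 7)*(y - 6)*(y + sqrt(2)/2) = y^3 - 13*y^2 + sqrt(2)*y^2/2 - 13*sqrt(2)*y/2 + 42*y + 21*sqrt(2)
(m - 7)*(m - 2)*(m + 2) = m^3 - 7*m^2 - 4*m + 28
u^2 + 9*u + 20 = (u + 4)*(u + 5)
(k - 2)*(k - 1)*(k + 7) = k^3 + 4*k^2 - 19*k + 14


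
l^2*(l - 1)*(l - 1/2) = l^4 - 3*l^3/2 + l^2/2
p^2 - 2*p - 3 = (p - 3)*(p + 1)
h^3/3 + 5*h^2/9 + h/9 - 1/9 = (h/3 + 1/3)*(h - 1/3)*(h + 1)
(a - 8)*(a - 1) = a^2 - 9*a + 8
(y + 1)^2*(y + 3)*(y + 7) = y^4 + 12*y^3 + 42*y^2 + 52*y + 21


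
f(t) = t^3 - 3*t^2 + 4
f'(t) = 3*t^2 - 6*t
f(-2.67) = -36.42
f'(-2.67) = 37.41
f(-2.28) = -23.45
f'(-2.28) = 29.28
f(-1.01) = -0.09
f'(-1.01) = 9.12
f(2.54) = 1.03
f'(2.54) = 4.11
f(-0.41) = 3.43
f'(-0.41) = 2.96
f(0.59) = 3.16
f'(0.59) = -2.50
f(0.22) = 3.87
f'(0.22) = -1.17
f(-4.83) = -178.67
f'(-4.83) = 98.97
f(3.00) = 4.00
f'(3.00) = 9.00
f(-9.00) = -968.00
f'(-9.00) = 297.00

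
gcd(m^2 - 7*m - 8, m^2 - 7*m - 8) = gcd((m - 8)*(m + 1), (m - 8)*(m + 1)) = m^2 - 7*m - 8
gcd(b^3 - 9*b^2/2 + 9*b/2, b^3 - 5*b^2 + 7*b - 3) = b - 3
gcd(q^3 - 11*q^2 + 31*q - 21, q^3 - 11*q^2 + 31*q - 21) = q^3 - 11*q^2 + 31*q - 21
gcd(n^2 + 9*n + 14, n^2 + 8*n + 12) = n + 2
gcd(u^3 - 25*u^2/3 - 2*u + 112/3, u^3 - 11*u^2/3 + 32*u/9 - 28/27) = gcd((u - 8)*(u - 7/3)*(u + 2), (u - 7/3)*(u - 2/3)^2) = u - 7/3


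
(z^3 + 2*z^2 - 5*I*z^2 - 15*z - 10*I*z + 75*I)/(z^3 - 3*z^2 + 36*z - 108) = (z^2 + 5*z*(1 - I) - 25*I)/(z^2 + 36)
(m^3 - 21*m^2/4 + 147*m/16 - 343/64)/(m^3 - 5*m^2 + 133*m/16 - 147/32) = (4*m - 7)/(2*(2*m - 3))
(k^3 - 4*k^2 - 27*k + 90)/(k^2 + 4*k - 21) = (k^2 - k - 30)/(k + 7)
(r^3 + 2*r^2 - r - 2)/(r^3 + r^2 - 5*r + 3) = (r^2 + 3*r + 2)/(r^2 + 2*r - 3)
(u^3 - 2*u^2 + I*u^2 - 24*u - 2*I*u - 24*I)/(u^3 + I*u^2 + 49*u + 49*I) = (u^2 - 2*u - 24)/(u^2 + 49)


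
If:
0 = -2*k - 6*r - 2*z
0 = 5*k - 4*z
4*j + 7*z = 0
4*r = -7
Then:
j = -245/48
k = 7/3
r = -7/4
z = 35/12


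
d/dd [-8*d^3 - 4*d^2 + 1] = 8*d*(-3*d - 1)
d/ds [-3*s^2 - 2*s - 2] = -6*s - 2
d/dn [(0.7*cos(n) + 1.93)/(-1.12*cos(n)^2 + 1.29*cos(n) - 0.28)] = (-0.784*cos(n)^2 - 4.3232*cos(n) + 2.6857)*sin(n)/(1.2544*cos(n)^4 - 2.8896*cos(n)^3 + 2.2913*cos(n)^2 - 0.7224*cos(n) + 0.0784)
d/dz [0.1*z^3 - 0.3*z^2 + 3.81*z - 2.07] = 0.3*z^2 - 0.6*z + 3.81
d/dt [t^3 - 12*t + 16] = 3*t^2 - 12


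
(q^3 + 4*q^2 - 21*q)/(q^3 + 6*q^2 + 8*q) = (q^2 + 4*q - 21)/(q^2 + 6*q + 8)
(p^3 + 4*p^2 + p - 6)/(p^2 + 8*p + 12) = (p^2 + 2*p - 3)/(p + 6)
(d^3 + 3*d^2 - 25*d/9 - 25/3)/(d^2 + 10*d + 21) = (d^2 - 25/9)/(d + 7)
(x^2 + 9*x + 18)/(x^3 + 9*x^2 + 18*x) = 1/x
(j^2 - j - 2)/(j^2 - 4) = (j + 1)/(j + 2)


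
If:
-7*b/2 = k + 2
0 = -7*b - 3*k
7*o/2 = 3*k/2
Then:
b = -12/7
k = 4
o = 12/7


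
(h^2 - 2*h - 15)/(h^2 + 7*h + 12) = (h - 5)/(h + 4)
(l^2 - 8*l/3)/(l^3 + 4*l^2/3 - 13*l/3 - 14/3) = l*(3*l - 8)/(3*l^3 + 4*l^2 - 13*l - 14)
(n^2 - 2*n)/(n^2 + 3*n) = (n - 2)/(n + 3)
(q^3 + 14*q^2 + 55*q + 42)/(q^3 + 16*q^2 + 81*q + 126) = (q + 1)/(q + 3)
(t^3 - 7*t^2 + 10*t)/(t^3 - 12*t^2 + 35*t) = (t - 2)/(t - 7)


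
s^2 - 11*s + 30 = (s - 6)*(s - 5)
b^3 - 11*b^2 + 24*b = b*(b - 8)*(b - 3)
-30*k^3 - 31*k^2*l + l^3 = (-6*k + l)*(k + l)*(5*k + l)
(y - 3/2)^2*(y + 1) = y^3 - 2*y^2 - 3*y/4 + 9/4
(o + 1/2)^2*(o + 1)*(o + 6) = o^4 + 8*o^3 + 53*o^2/4 + 31*o/4 + 3/2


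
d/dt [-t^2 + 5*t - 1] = 5 - 2*t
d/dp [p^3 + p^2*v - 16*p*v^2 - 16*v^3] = 3*p^2 + 2*p*v - 16*v^2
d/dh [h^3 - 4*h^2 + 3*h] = 3*h^2 - 8*h + 3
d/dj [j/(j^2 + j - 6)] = (j^2 - j*(2*j + 1) + j - 6)/(j^2 + j - 6)^2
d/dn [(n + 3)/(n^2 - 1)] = (n^2 - 2*n*(n + 3) - 1)/(n^2 - 1)^2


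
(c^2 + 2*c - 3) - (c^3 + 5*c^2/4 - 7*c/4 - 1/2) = -c^3 - c^2/4 + 15*c/4 - 5/2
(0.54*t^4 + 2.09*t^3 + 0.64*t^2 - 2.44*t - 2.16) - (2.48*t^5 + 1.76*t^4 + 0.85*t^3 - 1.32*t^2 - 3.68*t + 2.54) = -2.48*t^5 - 1.22*t^4 + 1.24*t^3 + 1.96*t^2 + 1.24*t - 4.7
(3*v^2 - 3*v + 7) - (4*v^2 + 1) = -v^2 - 3*v + 6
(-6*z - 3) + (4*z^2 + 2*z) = 4*z^2 - 4*z - 3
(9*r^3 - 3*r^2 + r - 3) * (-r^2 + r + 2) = -9*r^5 + 12*r^4 + 14*r^3 - 2*r^2 - r - 6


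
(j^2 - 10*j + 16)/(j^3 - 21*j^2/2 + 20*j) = 2*(j - 2)/(j*(2*j - 5))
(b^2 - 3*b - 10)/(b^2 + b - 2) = (b - 5)/(b - 1)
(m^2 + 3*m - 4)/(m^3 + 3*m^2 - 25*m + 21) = (m + 4)/(m^2 + 4*m - 21)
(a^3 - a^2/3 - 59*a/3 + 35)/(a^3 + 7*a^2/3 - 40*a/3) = (3*a^2 - 16*a + 21)/(a*(3*a - 8))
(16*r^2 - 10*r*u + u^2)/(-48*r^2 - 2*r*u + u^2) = (-2*r + u)/(6*r + u)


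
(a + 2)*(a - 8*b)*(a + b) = a^3 - 7*a^2*b + 2*a^2 - 8*a*b^2 - 14*a*b - 16*b^2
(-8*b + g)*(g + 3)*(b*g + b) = -8*b^2*g^2 - 32*b^2*g - 24*b^2 + b*g^3 + 4*b*g^2 + 3*b*g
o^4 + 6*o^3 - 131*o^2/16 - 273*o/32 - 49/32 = (o - 7/4)*(o + 1/4)*(o + 1/2)*(o + 7)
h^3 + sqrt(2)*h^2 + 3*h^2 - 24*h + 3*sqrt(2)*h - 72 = (h + 3)*(h - 3*sqrt(2))*(h + 4*sqrt(2))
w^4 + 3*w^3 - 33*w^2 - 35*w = w*(w - 5)*(w + 1)*(w + 7)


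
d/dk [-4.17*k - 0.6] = -4.17000000000000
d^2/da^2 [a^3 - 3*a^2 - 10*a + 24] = 6*a - 6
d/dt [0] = 0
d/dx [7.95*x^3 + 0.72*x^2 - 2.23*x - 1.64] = 23.85*x^2 + 1.44*x - 2.23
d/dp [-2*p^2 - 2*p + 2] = -4*p - 2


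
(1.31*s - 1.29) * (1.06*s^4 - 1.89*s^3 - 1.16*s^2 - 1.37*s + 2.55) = 1.3886*s^5 - 3.8433*s^4 + 0.9185*s^3 - 0.2983*s^2 + 5.1078*s - 3.2895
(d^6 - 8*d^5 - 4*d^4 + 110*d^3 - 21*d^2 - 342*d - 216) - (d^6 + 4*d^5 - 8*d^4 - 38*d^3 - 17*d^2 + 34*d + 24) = -12*d^5 + 4*d^4 + 148*d^3 - 4*d^2 - 376*d - 240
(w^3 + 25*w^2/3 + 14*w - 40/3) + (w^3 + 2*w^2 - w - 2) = 2*w^3 + 31*w^2/3 + 13*w - 46/3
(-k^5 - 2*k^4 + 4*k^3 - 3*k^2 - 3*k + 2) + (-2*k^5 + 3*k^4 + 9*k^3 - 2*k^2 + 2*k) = -3*k^5 + k^4 + 13*k^3 - 5*k^2 - k + 2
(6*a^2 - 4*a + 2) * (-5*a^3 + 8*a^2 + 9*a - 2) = -30*a^5 + 68*a^4 + 12*a^3 - 32*a^2 + 26*a - 4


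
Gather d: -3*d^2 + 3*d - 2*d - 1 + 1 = -3*d^2 + d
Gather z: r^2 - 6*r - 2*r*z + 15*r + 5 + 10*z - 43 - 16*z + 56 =r^2 + 9*r + z*(-2*r - 6) + 18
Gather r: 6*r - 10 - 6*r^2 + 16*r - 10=-6*r^2 + 22*r - 20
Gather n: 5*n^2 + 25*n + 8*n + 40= 5*n^2 + 33*n + 40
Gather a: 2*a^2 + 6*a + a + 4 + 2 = 2*a^2 + 7*a + 6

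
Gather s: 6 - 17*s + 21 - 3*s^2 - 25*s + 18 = -3*s^2 - 42*s + 45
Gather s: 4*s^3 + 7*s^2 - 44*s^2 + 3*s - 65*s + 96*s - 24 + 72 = 4*s^3 - 37*s^2 + 34*s + 48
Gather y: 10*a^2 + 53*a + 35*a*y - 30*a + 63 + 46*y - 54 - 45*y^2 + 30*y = 10*a^2 + 23*a - 45*y^2 + y*(35*a + 76) + 9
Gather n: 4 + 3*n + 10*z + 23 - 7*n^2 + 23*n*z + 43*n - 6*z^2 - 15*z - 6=-7*n^2 + n*(23*z + 46) - 6*z^2 - 5*z + 21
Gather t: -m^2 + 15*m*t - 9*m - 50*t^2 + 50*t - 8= -m^2 - 9*m - 50*t^2 + t*(15*m + 50) - 8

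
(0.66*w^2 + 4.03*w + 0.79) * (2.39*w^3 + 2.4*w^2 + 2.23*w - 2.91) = 1.5774*w^5 + 11.2157*w^4 + 13.0319*w^3 + 8.9623*w^2 - 9.9656*w - 2.2989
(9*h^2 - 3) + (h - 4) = 9*h^2 + h - 7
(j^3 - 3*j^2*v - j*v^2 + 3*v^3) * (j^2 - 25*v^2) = j^5 - 3*j^4*v - 26*j^3*v^2 + 78*j^2*v^3 + 25*j*v^4 - 75*v^5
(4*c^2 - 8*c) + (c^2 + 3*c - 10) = 5*c^2 - 5*c - 10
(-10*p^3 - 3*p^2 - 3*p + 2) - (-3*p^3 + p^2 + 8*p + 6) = -7*p^3 - 4*p^2 - 11*p - 4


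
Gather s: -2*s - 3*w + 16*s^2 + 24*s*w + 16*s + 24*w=16*s^2 + s*(24*w + 14) + 21*w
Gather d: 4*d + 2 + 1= 4*d + 3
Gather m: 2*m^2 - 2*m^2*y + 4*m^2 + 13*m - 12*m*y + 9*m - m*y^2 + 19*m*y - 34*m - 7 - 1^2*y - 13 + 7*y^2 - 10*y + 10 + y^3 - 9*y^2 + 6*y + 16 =m^2*(6 - 2*y) + m*(-y^2 + 7*y - 12) + y^3 - 2*y^2 - 5*y + 6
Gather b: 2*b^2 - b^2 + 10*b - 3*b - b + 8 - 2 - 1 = b^2 + 6*b + 5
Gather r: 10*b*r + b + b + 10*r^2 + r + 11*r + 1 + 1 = 2*b + 10*r^2 + r*(10*b + 12) + 2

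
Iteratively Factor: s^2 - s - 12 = (s + 3)*(s - 4)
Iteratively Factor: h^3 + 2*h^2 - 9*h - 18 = (h + 3)*(h^2 - h - 6) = (h - 3)*(h + 3)*(h + 2)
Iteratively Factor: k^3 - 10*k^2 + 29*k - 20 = (k - 4)*(k^2 - 6*k + 5) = (k - 4)*(k - 1)*(k - 5)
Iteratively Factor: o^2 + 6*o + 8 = (o + 2)*(o + 4)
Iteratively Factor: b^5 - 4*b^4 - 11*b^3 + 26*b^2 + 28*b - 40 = (b + 2)*(b^4 - 6*b^3 + b^2 + 24*b - 20) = (b + 2)^2*(b^3 - 8*b^2 + 17*b - 10) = (b - 1)*(b + 2)^2*(b^2 - 7*b + 10) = (b - 2)*(b - 1)*(b + 2)^2*(b - 5)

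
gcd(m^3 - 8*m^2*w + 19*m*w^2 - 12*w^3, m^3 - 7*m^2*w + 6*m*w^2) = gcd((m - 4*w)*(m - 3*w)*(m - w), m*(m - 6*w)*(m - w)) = -m + w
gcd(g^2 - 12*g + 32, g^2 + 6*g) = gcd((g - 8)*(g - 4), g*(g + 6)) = 1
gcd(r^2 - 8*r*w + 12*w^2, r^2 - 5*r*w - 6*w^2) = r - 6*w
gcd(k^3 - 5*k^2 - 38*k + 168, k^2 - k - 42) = k^2 - k - 42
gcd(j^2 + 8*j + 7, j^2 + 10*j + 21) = j + 7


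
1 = 1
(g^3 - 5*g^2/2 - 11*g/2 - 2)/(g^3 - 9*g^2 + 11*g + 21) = (g^2 - 7*g/2 - 2)/(g^2 - 10*g + 21)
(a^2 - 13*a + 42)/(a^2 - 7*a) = (a - 6)/a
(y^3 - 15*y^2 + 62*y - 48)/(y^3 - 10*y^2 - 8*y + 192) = (y - 1)/(y + 4)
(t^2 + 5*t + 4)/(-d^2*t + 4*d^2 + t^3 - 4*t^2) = (t^2 + 5*t + 4)/(-d^2*t + 4*d^2 + t^3 - 4*t^2)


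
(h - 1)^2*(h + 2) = h^3 - 3*h + 2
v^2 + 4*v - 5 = (v - 1)*(v + 5)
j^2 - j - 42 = (j - 7)*(j + 6)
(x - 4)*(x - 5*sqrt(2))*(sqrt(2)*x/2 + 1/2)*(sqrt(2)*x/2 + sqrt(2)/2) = x^4/2 - 9*sqrt(2)*x^3/4 - 3*x^3/2 - 9*x^2/2 + 27*sqrt(2)*x^2/4 + 15*x/2 + 9*sqrt(2)*x + 10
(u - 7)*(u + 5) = u^2 - 2*u - 35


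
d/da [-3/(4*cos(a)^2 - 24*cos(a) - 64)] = 3*(3 - cos(a))*sin(a)/(2*(sin(a)^2 + 6*cos(a) + 15)^2)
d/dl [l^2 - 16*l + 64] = 2*l - 16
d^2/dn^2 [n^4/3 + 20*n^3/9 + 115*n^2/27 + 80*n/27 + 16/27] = 4*n^2 + 40*n/3 + 230/27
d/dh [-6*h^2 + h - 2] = 1 - 12*h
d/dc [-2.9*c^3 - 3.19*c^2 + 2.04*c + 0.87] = -8.7*c^2 - 6.38*c + 2.04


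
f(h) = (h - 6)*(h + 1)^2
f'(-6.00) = 145.00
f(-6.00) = -300.00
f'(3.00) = -8.00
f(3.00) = -48.00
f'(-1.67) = 10.73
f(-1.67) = -3.44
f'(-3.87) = 64.89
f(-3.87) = -81.30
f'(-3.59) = 56.38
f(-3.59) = -64.33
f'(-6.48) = 166.81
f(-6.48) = -374.78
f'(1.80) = -15.68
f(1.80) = -32.93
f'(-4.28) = 78.20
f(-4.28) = -110.60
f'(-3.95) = 67.41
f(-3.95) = -86.59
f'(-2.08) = 18.62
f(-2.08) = -9.42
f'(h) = (h - 6)*(2*h + 2) + (h + 1)^2 = (h + 1)*(3*h - 11)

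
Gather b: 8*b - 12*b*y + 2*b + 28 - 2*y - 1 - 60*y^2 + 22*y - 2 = b*(10 - 12*y) - 60*y^2 + 20*y + 25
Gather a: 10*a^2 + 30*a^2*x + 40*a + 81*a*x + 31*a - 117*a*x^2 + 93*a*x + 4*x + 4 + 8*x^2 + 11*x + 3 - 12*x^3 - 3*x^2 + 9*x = a^2*(30*x + 10) + a*(-117*x^2 + 174*x + 71) - 12*x^3 + 5*x^2 + 24*x + 7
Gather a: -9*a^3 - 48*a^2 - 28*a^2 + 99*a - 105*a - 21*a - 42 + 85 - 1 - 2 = -9*a^3 - 76*a^2 - 27*a + 40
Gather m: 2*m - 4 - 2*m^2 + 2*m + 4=-2*m^2 + 4*m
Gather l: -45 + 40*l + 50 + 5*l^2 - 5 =5*l^2 + 40*l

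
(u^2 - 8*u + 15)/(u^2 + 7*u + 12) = (u^2 - 8*u + 15)/(u^2 + 7*u + 12)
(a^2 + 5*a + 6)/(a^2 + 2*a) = (a + 3)/a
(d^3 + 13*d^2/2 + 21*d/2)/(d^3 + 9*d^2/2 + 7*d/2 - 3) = d*(2*d + 7)/(2*d^2 + 3*d - 2)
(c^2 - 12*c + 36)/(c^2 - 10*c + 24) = (c - 6)/(c - 4)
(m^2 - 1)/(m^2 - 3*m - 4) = (m - 1)/(m - 4)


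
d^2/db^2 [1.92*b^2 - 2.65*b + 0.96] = 3.84000000000000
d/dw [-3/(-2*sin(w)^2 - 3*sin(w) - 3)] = -3*(4*sin(w) + 3)*cos(w)/(3*sin(w) - cos(2*w) + 4)^2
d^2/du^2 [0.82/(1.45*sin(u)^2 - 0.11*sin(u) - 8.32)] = (6.8962*sin(u)^4 - 0.39237*sin(u)^3 + 29.235542*sin(u)^2 + 0.034276*sin(u) - 19.804804)/(-1.45*sin(u)^2 + 0.11*sin(u) + 8.32)^3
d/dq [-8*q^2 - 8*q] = -16*q - 8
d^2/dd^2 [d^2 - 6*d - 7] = 2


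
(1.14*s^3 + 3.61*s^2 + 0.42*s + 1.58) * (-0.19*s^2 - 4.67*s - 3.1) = -0.2166*s^5 - 6.0097*s^4 - 20.4725*s^3 - 13.4526*s^2 - 8.6806*s - 4.898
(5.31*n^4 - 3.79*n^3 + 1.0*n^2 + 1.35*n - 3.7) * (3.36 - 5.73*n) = -30.4263*n^5 + 39.5583*n^4 - 18.4644*n^3 - 4.3755*n^2 + 25.737*n - 12.432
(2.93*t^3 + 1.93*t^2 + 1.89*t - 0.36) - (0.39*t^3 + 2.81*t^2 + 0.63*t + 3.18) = 2.54*t^3 - 0.88*t^2 + 1.26*t - 3.54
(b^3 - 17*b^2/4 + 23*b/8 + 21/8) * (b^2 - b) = b^5 - 21*b^4/4 + 57*b^3/8 - b^2/4 - 21*b/8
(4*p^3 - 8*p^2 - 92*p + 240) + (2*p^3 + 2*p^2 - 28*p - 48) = 6*p^3 - 6*p^2 - 120*p + 192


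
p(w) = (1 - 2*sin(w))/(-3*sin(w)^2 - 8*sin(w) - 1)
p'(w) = (1 - 2*sin(w))*(6*sin(w)*cos(w) + 8*cos(w))/(-3*sin(w)^2 - 8*sin(w) - 1)^2 - 2*cos(w)/(-3*sin(w)^2 - 8*sin(w) - 1) = 2*(-3*sin(w)^2 + 3*sin(w) + 5)*cos(w)/(3*sin(w)^2 + 8*sin(w) + 1)^2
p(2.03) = 0.07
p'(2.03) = -0.04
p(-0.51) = 0.90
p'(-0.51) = 1.03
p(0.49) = -0.01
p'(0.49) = 0.34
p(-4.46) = 0.08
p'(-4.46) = -0.02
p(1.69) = 0.08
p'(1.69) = -0.01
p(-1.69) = 0.75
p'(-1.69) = 0.01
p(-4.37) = 0.08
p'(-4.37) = -0.03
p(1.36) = 0.08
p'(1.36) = 0.02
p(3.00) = -0.33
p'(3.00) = -2.22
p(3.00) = -0.33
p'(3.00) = -2.22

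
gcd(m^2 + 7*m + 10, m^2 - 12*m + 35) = 1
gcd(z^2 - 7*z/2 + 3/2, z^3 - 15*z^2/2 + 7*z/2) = z - 1/2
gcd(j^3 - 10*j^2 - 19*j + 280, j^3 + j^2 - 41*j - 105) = j^2 - 2*j - 35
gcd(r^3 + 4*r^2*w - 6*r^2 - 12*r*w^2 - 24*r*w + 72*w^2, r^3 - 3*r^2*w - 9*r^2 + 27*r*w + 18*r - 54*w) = r - 6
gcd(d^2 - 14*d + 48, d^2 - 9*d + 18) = d - 6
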